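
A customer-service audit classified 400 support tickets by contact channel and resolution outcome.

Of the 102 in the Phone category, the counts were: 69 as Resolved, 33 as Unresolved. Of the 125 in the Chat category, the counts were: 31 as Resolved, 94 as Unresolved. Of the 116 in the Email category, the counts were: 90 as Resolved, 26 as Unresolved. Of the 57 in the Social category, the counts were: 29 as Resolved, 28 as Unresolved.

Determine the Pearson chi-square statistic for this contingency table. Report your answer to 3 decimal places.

76.870

Row totals: 102, 125, 116, 57. Column totals: 219, 181. Grand total N = 400.
Expected counts (row total × column total / N):
  Phone, Resolved: 102×219/400 = 55.8450
  Phone, Unresolved: 102×181/400 = 46.1550
  Chat, Resolved: 125×219/400 = 68.4375
  Chat, Unresolved: 125×181/400 = 56.5625
  Email, Resolved: 116×219/400 = 63.5100
  Email, Unresolved: 116×181/400 = 52.4900
  Social, Resolved: 57×219/400 = 31.2075
  Social, Unresolved: 57×181/400 = 25.7925
Contributions (O − E)²/E:
  (69 − 55.8450)²/55.8450 = 3.0988
  (33 − 46.1550)²/46.1550 = 3.7494
  (31 − 68.4375)²/68.4375 = 20.4795
  (94 − 56.5625)²/56.5625 = 24.7791
  (90 − 63.5100)²/63.5100 = 11.0490
  (26 − 52.4900)²/52.4900 = 13.3686
  (29 − 31.2075)²/31.2075 = 0.1562
  (28 − 25.7925)²/25.7925 = 0.1889
χ² = 3.0988 + 3.7494 + 20.4795 + 24.7791 + 11.0490 + 13.3686 + 0.1562 + 0.1889 = 76.870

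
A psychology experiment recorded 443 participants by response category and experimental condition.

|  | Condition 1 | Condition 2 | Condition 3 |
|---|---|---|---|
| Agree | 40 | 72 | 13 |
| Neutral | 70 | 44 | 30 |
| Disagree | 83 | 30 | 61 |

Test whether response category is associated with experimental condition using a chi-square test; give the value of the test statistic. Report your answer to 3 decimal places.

Row totals: 125, 144, 174. Column totals: 193, 146, 104. Grand total N = 443.
Expected counts (row total × column total / N):
  Agree, Condition 1: 125×193/443 = 54.45824
  Agree, Condition 2: 125×146/443 = 41.19639
  Agree, Condition 3: 125×104/443 = 29.34537
  Neutral, Condition 1: 144×193/443 = 62.73589
  Neutral, Condition 2: 144×146/443 = 47.45824
  Neutral, Condition 3: 144×104/443 = 33.80587
  Disagree, Condition 1: 174×193/443 = 75.80587
  Disagree, Condition 2: 174×146/443 = 57.34537
  Disagree, Condition 3: 174×104/443 = 40.84876
Contributions (O − E)²/E:
  (40 − 54.45824)²/54.45824 = 3.8386
  (72 − 41.19639)²/41.19639 = 23.0327
  (13 − 29.34537)²/29.34537 = 9.1044
  (70 − 62.73589)²/62.73589 = 0.8411
  (44 − 47.45824)²/47.45824 = 0.2520
  (30 − 33.80587)²/33.80587 = 0.4285
  (83 − 75.80587)²/75.80587 = 0.6827
  (30 − 57.34537)²/57.34537 = 13.0397
  (61 − 40.84876)²/40.84876 = 9.9409
χ² = 3.8386 + 23.0327 + 9.1044 + 0.8411 + 0.2520 + 0.4285 + 0.6827 + 13.0397 + 9.9409 = 61.161

61.161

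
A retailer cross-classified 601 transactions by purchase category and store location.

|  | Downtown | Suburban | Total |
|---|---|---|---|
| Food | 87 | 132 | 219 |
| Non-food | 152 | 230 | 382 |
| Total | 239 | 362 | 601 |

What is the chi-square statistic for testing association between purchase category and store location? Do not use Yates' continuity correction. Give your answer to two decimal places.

Grand total N = 601.
Expected counts (row total × column total / N):
  Food, Downtown: 219×239/601 = 87.090
  Food, Suburban: 219×362/601 = 131.910
  Non-food, Downtown: 382×239/601 = 151.910
  Non-food, Suburban: 382×362/601 = 230.090
Contributions (O − E)²/E:
  (87 − 87.090)²/87.090 = 0.0001
  (132 − 131.910)²/131.910 = 0.0001
  (152 − 151.910)²/151.910 = 0.0001
  (230 − 230.090)²/230.090 = 0.0000
χ² = 0.0001 + 0.0001 + 0.0001 + 0.0000 = 0.00

0.00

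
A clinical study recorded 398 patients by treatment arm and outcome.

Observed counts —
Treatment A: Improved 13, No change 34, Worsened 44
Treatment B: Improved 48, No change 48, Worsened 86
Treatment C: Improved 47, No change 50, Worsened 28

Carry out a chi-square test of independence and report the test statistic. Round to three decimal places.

29.151

Row totals: 91, 182, 125. Column totals: 108, 132, 158. Grand total N = 398.
Expected counts (row total × column total / N):
  Treatment A, Improved: 91×108/398 = 24.6935
  Treatment A, No change: 91×132/398 = 30.1809
  Treatment A, Worsened: 91×158/398 = 36.1256
  Treatment B, Improved: 182×108/398 = 49.3869
  Treatment B, No change: 182×132/398 = 60.3618
  Treatment B, Worsened: 182×158/398 = 72.2513
  Treatment C, Improved: 125×108/398 = 33.9196
  Treatment C, No change: 125×132/398 = 41.4573
  Treatment C, Worsened: 125×158/398 = 49.6231
Contributions (O − E)²/E:
  (13 − 24.6935)²/24.6935 = 5.5374
  (34 − 30.1809)²/30.1809 = 0.4833
  (44 − 36.1256)²/36.1256 = 1.7164
  (48 − 49.3869)²/49.3869 = 0.0389
  (48 − 60.3618)²/60.3618 = 2.5316
  (86 − 72.2513)²/72.2513 = 2.6162
  (47 − 33.9196)²/33.9196 = 5.0442
  (50 − 41.4573)²/41.4573 = 1.7603
  (28 − 49.6231)²/49.6231 = 9.4222
χ² = 5.5374 + 0.4833 + 1.7164 + 0.0389 + 2.5316 + 2.6162 + 5.0442 + 1.7603 + 9.4222 = 29.151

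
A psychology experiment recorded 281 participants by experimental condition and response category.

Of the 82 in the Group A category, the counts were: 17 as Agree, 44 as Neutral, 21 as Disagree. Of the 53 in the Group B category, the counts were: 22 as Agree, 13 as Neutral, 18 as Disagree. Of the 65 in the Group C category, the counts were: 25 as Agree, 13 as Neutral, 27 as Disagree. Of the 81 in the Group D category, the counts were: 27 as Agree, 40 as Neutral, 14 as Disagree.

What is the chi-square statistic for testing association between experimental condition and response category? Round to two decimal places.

Row totals: 82, 53, 65, 81. Column totals: 91, 110, 80. Grand total N = 281.
Expected counts (row total × column total / N):
  Group A, Agree: 82×91/281 = 26.555
  Group A, Neutral: 82×110/281 = 32.100
  Group A, Disagree: 82×80/281 = 23.345
  Group B, Agree: 53×91/281 = 17.164
  Group B, Neutral: 53×110/281 = 20.747
  Group B, Disagree: 53×80/281 = 15.089
  Group C, Agree: 65×91/281 = 21.050
  Group C, Neutral: 65×110/281 = 25.445
  Group C, Disagree: 65×80/281 = 18.505
  Group D, Agree: 81×91/281 = 26.231
  Group D, Neutral: 81×110/281 = 31.708
  Group D, Disagree: 81×80/281 = 23.060
Contributions (O − E)²/E:
  (17 − 26.555)²/26.555 = 3.4381
  (44 − 32.100)²/32.100 = 4.4115
  (21 − 23.345)²/23.345 = 0.2356
  (22 − 17.164)²/17.164 = 1.3626
  (13 − 20.747)²/20.747 = 2.8928
  (18 − 15.089)²/15.089 = 0.5616
  (25 − 21.050)²/21.050 = 0.7412
  (13 − 25.445)²/25.445 = 6.0868
  (27 − 18.505)²/18.505 = 3.8998
  (27 − 26.231)²/26.231 = 0.0225
  (40 − 31.708)²/31.708 = 2.1685
  (14 − 23.060)²/23.060 = 3.5596
χ² = 3.4381 + 4.4115 + 0.2356 + 1.3626 + 2.8928 + 0.5616 + 0.7412 + 6.0868 + 3.8998 + 0.0225 + 2.1685 + 3.5596 = 29.38

29.38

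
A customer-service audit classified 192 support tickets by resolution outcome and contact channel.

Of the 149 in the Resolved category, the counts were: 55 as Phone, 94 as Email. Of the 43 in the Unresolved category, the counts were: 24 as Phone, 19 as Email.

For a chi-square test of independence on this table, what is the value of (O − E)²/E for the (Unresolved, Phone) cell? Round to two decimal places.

Row total (Unresolved) = 43; column total (Phone) = 79; N = 192.
Expected count E = 43 × 79 / 192 = 17.693.
Contribution = (O − E)²/E = (24 − 17.693)² / 17.693 = 2.25.

2.25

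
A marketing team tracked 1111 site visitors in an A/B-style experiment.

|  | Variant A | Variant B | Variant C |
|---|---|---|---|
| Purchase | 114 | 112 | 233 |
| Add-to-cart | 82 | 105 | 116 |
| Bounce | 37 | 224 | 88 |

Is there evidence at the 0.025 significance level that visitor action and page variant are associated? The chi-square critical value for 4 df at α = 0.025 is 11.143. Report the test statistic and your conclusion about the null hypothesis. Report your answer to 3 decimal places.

Row totals: 459, 303, 349. Column totals: 233, 441, 437. Grand total N = 1111.
Expected counts (row total × column total / N):
  Purchase, Variant A: 459×233/1111 = 96.26193
  Purchase, Variant B: 459×441/1111 = 182.19532
  Purchase, Variant C: 459×437/1111 = 180.54275
  Add-to-cart, Variant A: 303×233/1111 = 63.54545
  Add-to-cart, Variant B: 303×441/1111 = 120.27273
  Add-to-cart, Variant C: 303×437/1111 = 119.18182
  Bounce, Variant A: 349×233/1111 = 73.19262
  Bounce, Variant B: 349×441/1111 = 138.53195
  Bounce, Variant C: 349×437/1111 = 137.27543
Contributions (O − E)²/E:
  (114 − 96.26193)²/96.26193 = 3.2686
  (112 − 182.19532)²/182.19532 = 27.0445
  (233 − 180.54275)²/180.54275 = 15.2416
  (82 − 63.54545)²/63.54545 = 5.3595
  (105 − 120.27273)²/120.27273 = 1.9394
  (116 − 119.18182)²/119.18182 = 0.0849
  (37 − 73.19262)²/73.19262 = 17.8967
  (224 − 138.53195)²/138.53195 = 52.7300
  (88 − 137.27543)²/137.27543 = 17.6876
χ² = 3.2686 + 27.0445 + 15.2416 + 5.3595 + 1.9394 + 0.0849 + 17.8967 + 52.7300 + 17.6876 = 141.253
df = (3−1)(3−1) = 4. Since 141.253 > 11.143, reject the null hypothesis of independence at α = 0.025.

141.253; reject H₀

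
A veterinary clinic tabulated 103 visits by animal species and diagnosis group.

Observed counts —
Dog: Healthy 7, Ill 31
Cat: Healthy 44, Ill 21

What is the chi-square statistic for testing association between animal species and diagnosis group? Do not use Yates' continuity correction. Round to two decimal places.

Row totals: 38, 65. Column totals: 51, 52. Grand total N = 103.
Expected counts (row total × column total / N):
  Dog, Healthy: 38×51/103 = 18.816
  Dog, Ill: 38×52/103 = 19.184
  Cat, Healthy: 65×51/103 = 32.184
  Cat, Ill: 65×52/103 = 32.816
Contributions (O − E)²/E:
  (7 − 18.816)²/18.816 = 7.4202
  (31 − 19.184)²/19.184 = 7.2778
  (44 − 32.184)²/32.184 = 4.3381
  (21 − 32.816)²/32.816 = 4.2546
χ² = 7.4202 + 7.2778 + 4.3381 + 4.2546 = 23.29

23.29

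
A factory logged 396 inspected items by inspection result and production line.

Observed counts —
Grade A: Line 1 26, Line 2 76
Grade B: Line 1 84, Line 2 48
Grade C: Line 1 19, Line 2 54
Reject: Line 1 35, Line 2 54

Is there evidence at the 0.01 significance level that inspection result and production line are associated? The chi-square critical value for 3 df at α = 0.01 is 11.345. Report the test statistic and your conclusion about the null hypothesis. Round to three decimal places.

44.810; reject H₀

Row totals: 102, 132, 73, 89. Column totals: 164, 232. Grand total N = 396.
Expected counts (row total × column total / N):
  Grade A, Line 1: 102×164/396 = 42.2424
  Grade A, Line 2: 102×232/396 = 59.7576
  Grade B, Line 1: 132×164/396 = 54.6667
  Grade B, Line 2: 132×232/396 = 77.3333
  Grade C, Line 1: 73×164/396 = 30.2323
  Grade C, Line 2: 73×232/396 = 42.7677
  Reject, Line 1: 89×164/396 = 36.8586
  Reject, Line 2: 89×232/396 = 52.1414
Contributions (O − E)²/E:
  (26 − 42.2424)²/42.2424 = 6.2453
  (76 − 59.7576)²/59.7576 = 4.4148
  (84 − 54.6667)²/54.6667 = 15.7398
  (48 − 77.3333)²/77.3333 = 11.1264
  (19 − 30.2323)²/30.2323 = 4.1732
  (54 − 42.7677)²/42.7677 = 2.9500
  (35 − 36.8586)²/36.8586 = 0.0937
  (54 − 52.1414)²/52.1414 = 0.0663
χ² = 6.2453 + 4.4148 + 15.7398 + 11.1264 + 4.1732 + 2.9500 + 0.0937 + 0.0663 = 44.810
df = (4−1)(2−1) = 3. Since 44.810 > 11.345, reject the null hypothesis of independence at α = 0.01.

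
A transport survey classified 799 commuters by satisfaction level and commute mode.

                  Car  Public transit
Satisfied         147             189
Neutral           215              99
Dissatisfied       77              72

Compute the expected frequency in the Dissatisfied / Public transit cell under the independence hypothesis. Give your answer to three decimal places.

Row total (Dissatisfied) = 149; column total (Public transit) = 360; grand total N = 799.
Expected count = (row total × column total) / N = 149 × 360 / 799 = 67.134.

67.134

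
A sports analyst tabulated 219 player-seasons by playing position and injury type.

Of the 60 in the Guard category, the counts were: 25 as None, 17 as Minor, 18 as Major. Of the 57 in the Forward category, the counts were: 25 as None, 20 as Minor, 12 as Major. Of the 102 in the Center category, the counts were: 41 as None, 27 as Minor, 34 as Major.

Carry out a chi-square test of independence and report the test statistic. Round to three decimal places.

Row totals: 60, 57, 102. Column totals: 91, 64, 64. Grand total N = 219.
Expected counts (row total × column total / N):
  Guard, None: 60×91/219 = 24.9315
  Guard, Minor: 60×64/219 = 17.5342
  Guard, Major: 60×64/219 = 17.5342
  Forward, None: 57×91/219 = 23.6849
  Forward, Minor: 57×64/219 = 16.6575
  Forward, Major: 57×64/219 = 16.6575
  Center, None: 102×91/219 = 42.3836
  Center, Minor: 102×64/219 = 29.8082
  Center, Major: 102×64/219 = 29.8082
Contributions (O − E)²/E:
  (25 − 24.9315)²/24.9315 = 0.0002
  (17 − 17.5342)²/17.5342 = 0.0163
  (18 − 17.5342)²/17.5342 = 0.0124
  (25 − 23.6849)²/23.6849 = 0.0730
  (20 − 16.6575)²/16.6575 = 0.6707
  (12 − 16.6575)²/16.6575 = 1.3023
  (41 − 42.3836)²/42.3836 = 0.0452
  (27 − 29.8082)²/29.8082 = 0.2646
  (34 − 29.8082)²/29.8082 = 0.5895
χ² = 0.0002 + 0.0163 + 0.0124 + 0.0730 + 0.6707 + 1.3023 + 0.0452 + 0.2646 + 0.5895 = 2.974

2.974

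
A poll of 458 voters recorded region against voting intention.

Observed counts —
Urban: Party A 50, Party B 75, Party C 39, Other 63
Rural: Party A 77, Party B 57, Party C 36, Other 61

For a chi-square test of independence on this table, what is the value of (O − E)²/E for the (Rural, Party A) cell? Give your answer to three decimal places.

2.616

Row total (Rural) = 231; column total (Party A) = 127; N = 458.
Expected count E = 231 × 127 / 458 = 64.0546.
Contribution = (O − E)²/E = (77 − 64.0546)² / 64.0546 = 2.616.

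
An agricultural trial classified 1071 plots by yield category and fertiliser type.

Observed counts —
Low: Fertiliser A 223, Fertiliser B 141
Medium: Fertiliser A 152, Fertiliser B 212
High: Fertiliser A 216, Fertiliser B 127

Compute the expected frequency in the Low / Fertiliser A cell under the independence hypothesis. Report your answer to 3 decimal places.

Row total (Low) = 364; column total (Fertiliser A) = 591; grand total N = 1071.
Expected count = (row total × column total) / N = 364 × 591 / 1071 = 200.863.

200.863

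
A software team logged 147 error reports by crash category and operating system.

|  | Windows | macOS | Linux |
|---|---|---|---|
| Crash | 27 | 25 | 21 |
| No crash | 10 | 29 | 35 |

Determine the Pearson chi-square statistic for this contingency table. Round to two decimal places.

11.60

Row totals: 73, 74. Column totals: 37, 54, 56. Grand total N = 147.
Expected counts (row total × column total / N):
  Crash, Windows: 73×37/147 = 18.3741
  Crash, macOS: 73×54/147 = 26.8163
  Crash, Linux: 73×56/147 = 27.8095
  No crash, Windows: 74×37/147 = 18.6259
  No crash, macOS: 74×54/147 = 27.1837
  No crash, Linux: 74×56/147 = 28.1905
Contributions (O − E)²/E:
  (27 − 18.3741)²/18.3741 = 4.0495
  (25 − 26.8163)²/26.8163 = 0.1230
  (21 − 27.8095)²/27.8095 = 1.6674
  (10 − 18.6259)²/18.6259 = 3.9948
  (29 − 27.1837)²/27.1837 = 0.1214
  (35 − 28.1905)²/28.1905 = 1.6449
χ² = 4.0495 + 0.1230 + 1.6674 + 3.9948 + 0.1214 + 1.6449 = 11.60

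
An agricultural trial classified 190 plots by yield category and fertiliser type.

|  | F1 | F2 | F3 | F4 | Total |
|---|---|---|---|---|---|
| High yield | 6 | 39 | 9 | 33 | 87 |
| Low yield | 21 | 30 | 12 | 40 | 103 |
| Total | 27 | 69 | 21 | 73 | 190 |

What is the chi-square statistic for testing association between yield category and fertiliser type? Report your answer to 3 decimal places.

9.326

Grand total N = 190.
Expected counts (row total × column total / N):
  High yield, F1: 87×27/190 = 12.3632
  High yield, F2: 87×69/190 = 31.5947
  High yield, F3: 87×21/190 = 9.6158
  High yield, F4: 87×73/190 = 33.4263
  Low yield, F1: 103×27/190 = 14.6368
  Low yield, F2: 103×69/190 = 37.4053
  Low yield, F3: 103×21/190 = 11.3842
  Low yield, F4: 103×73/190 = 39.5737
Contributions (O − E)²/E:
  (6 − 12.3632)²/12.3632 = 3.2751
  (39 − 31.5947)²/31.5947 = 1.7357
  (9 − 9.6158)²/9.6158 = 0.0394
  (33 − 33.4263)²/33.4263 = 0.0054
  (21 − 14.6368)²/14.6368 = 2.7663
  (30 − 37.4053)²/37.4053 = 1.4661
  (12 − 11.3842)²/11.3842 = 0.0333
  (40 − 39.5737)²/39.5737 = 0.0046
χ² = 3.2751 + 1.7357 + 0.0394 + 0.0054 + 2.7663 + 1.4661 + 0.0333 + 0.0046 = 9.326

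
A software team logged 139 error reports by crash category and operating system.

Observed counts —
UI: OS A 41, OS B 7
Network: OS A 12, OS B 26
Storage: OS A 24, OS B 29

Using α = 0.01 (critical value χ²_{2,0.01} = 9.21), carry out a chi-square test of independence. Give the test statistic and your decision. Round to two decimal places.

Row totals: 48, 38, 53. Column totals: 77, 62. Grand total N = 139.
Expected counts (row total × column total / N):
  UI, OS A: 48×77/139 = 26.5899
  UI, OS B: 48×62/139 = 21.4101
  Network, OS A: 38×77/139 = 21.0504
  Network, OS B: 38×62/139 = 16.9496
  Storage, OS A: 53×77/139 = 29.3597
  Storage, OS B: 53×62/139 = 23.6403
Contributions (O − E)²/E:
  (41 − 26.5899)²/26.5899 = 7.8094
  (7 − 21.4101)²/21.4101 = 9.6987
  (12 − 21.0504)²/21.0504 = 3.8911
  (26 − 16.9496)²/16.9496 = 4.8325
  (24 − 29.3597)²/29.3597 = 0.9784
  (29 − 23.6403)²/23.6403 = 1.2151
χ² = 7.8094 + 9.6987 + 3.8911 + 4.8325 + 0.9784 + 1.2151 = 28.43
df = (3−1)(2−1) = 2. Since 28.43 > 9.21, reject the null hypothesis of independence at α = 0.01.

28.43; reject H₀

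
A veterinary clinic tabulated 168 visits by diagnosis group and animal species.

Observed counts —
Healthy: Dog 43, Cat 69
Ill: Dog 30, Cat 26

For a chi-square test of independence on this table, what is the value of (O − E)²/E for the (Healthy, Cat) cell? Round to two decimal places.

0.51

Row total (Healthy) = 112; column total (Cat) = 95; N = 168.
Expected count E = 112 × 95 / 168 = 63.333.
Contribution = (O − E)²/E = (69 − 63.333)² / 63.333 = 0.51.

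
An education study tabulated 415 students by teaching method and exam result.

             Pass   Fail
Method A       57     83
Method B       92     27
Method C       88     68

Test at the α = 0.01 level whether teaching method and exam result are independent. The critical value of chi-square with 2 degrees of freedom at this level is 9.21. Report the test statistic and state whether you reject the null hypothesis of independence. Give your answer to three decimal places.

35.221; reject H₀

Row totals: 140, 119, 156. Column totals: 237, 178. Grand total N = 415.
Expected counts (row total × column total / N):
  Method A, Pass: 140×237/415 = 79.9518
  Method A, Fail: 140×178/415 = 60.0482
  Method B, Pass: 119×237/415 = 67.9590
  Method B, Fail: 119×178/415 = 51.0410
  Method C, Pass: 156×237/415 = 89.0892
  Method C, Fail: 156×178/415 = 66.9108
Contributions (O − E)²/E:
  (57 − 79.9518)²/79.9518 = 6.5888
  (83 − 60.0482)²/60.0482 = 8.7727
  (92 − 67.9590)²/67.9590 = 8.5047
  (27 − 51.0410)²/51.0410 = 11.3236
  (88 − 89.0892)²/89.0892 = 0.0133
  (68 − 66.9108)²/66.9108 = 0.0177
χ² = 6.5888 + 8.7727 + 8.5047 + 11.3236 + 0.0133 + 0.0177 = 35.221
df = (3−1)(2−1) = 2. Since 35.221 > 9.21, reject the null hypothesis of independence at α = 0.01.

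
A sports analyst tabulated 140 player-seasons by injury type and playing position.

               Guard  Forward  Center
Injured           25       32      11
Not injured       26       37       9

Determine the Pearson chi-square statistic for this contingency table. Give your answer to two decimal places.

Row totals: 68, 72. Column totals: 51, 69, 20. Grand total N = 140.
Expected counts (row total × column total / N):
  Injured, Guard: 68×51/140 = 24.771
  Injured, Forward: 68×69/140 = 33.514
  Injured, Center: 68×20/140 = 9.714
  Not injured, Guard: 72×51/140 = 26.229
  Not injured, Forward: 72×69/140 = 35.486
  Not injured, Center: 72×20/140 = 10.286
Contributions (O − E)²/E:
  (25 − 24.771)²/24.771 = 0.0021
  (32 − 33.514)²/33.514 = 0.0684
  (11 − 9.714)²/9.714 = 0.1702
  (26 − 26.229)²/26.229 = 0.0020
  (37 − 35.486)²/35.486 = 0.0646
  (9 − 10.286)²/10.286 = 0.1608
χ² = 0.0021 + 0.0684 + 0.1702 + 0.0020 + 0.0646 + 0.1608 = 0.47

0.47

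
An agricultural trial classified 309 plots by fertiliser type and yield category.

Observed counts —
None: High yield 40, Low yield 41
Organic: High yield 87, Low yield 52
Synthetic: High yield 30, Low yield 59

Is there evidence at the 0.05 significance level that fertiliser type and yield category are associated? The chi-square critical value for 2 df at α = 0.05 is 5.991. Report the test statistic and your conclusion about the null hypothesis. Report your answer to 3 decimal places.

18.199; reject H₀

Row totals: 81, 139, 89. Column totals: 157, 152. Grand total N = 309.
Expected counts (row total × column total / N):
  None, High yield: 81×157/309 = 41.15534
  None, Low yield: 81×152/309 = 39.84466
  Organic, High yield: 139×157/309 = 70.62460
  Organic, Low yield: 139×152/309 = 68.37540
  Synthetic, High yield: 89×157/309 = 45.22006
  Synthetic, Low yield: 89×152/309 = 43.77994
Contributions (O − E)²/E:
  (40 − 41.15534)²/41.15534 = 0.0324
  (41 − 39.84466)²/39.84466 = 0.0335
  (87 − 70.62460)²/70.62460 = 3.7969
  (52 − 68.37540)²/68.37540 = 3.9218
  (30 − 45.22006)²/45.22006 = 5.1227
  (59 − 43.77994)²/43.77994 = 5.2912
χ² = 0.0324 + 0.0335 + 3.7969 + 3.9218 + 5.1227 + 5.2912 = 18.199
df = (3−1)(2−1) = 2. Since 18.199 > 5.991, reject the null hypothesis of independence at α = 0.05.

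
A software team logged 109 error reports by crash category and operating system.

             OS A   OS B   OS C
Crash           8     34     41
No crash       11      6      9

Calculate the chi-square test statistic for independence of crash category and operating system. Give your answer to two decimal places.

14.79

Row totals: 83, 26. Column totals: 19, 40, 50. Grand total N = 109.
Expected counts (row total × column total / N):
  Crash, OS A: 83×19/109 = 14.4679
  Crash, OS B: 83×40/109 = 30.4587
  Crash, OS C: 83×50/109 = 38.0734
  No crash, OS A: 26×19/109 = 4.5321
  No crash, OS B: 26×40/109 = 9.5413
  No crash, OS C: 26×50/109 = 11.9266
Contributions (O − E)²/E:
  (8 − 14.4679)²/14.4679 = 2.8915
  (34 − 30.4587)²/30.4587 = 0.4117
  (41 − 38.0734)²/38.0734 = 0.2250
  (11 − 4.5321)²/4.5321 = 9.2305
  (6 − 9.5413)²/9.5413 = 1.3144
  (9 − 11.9266)²/11.9266 = 0.7181
χ² = 2.8915 + 0.4117 + 0.2250 + 9.2305 + 1.3144 + 0.7181 = 14.79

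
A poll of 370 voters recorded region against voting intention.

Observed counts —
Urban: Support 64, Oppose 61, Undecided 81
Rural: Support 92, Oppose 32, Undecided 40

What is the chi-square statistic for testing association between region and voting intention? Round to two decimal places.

23.50

Row totals: 206, 164. Column totals: 156, 93, 121. Grand total N = 370.
Expected counts (row total × column total / N):
  Urban, Support: 206×156/370 = 86.8541
  Urban, Oppose: 206×93/370 = 51.7784
  Urban, Undecided: 206×121/370 = 67.3676
  Rural, Support: 164×156/370 = 69.1459
  Rural, Oppose: 164×93/370 = 41.2216
  Rural, Undecided: 164×121/370 = 53.6324
Contributions (O − E)²/E:
  (64 − 86.8541)²/86.8541 = 6.0136
  (61 − 51.7784)²/51.7784 = 1.6423
  (81 − 67.3676)²/67.3676 = 2.7586
  (92 − 69.1459)²/69.1459 = 7.5537
  (32 − 41.2216)²/41.2216 = 2.0629
  (40 − 53.6324)²/53.6324 = 3.4651
χ² = 6.0136 + 1.6423 + 2.7586 + 7.5537 + 2.0629 + 3.4651 = 23.50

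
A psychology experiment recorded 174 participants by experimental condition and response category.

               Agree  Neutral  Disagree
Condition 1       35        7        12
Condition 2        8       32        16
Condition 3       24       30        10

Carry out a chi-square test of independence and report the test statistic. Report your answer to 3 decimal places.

35.414

Row totals: 54, 56, 64. Column totals: 67, 69, 38. Grand total N = 174.
Expected counts (row total × column total / N):
  Condition 1, Agree: 54×67/174 = 20.7931
  Condition 1, Neutral: 54×69/174 = 21.4138
  Condition 1, Disagree: 54×38/174 = 11.7931
  Condition 2, Agree: 56×67/174 = 21.5632
  Condition 2, Neutral: 56×69/174 = 22.2069
  Condition 2, Disagree: 56×38/174 = 12.2299
  Condition 3, Agree: 64×67/174 = 24.6437
  Condition 3, Neutral: 64×69/174 = 25.3793
  Condition 3, Disagree: 64×38/174 = 13.9770
Contributions (O − E)²/E:
  (35 − 20.7931)²/20.7931 = 9.7069
  (7 − 21.4138)²/21.4138 = 9.7020
  (12 − 11.7931)²/11.7931 = 0.0036
  (8 − 21.5632)²/21.5632 = 8.5312
  (32 − 22.2069)²/22.2069 = 4.3187
  (16 − 12.2299)²/12.2299 = 1.1622
  (24 − 24.6437)²/24.6437 = 0.0168
  (30 − 25.3793)²/25.3793 = 0.8413
  (10 − 13.9770)²/13.9770 = 1.1316
χ² = 9.7069 + 9.7020 + 0.0036 + 8.5312 + 4.3187 + 1.1622 + 0.0168 + 0.8413 + 1.1316 = 35.414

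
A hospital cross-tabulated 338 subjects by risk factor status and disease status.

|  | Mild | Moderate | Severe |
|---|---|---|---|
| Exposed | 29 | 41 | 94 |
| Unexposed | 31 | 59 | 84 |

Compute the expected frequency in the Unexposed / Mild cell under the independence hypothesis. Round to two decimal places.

Row total (Unexposed) = 174; column total (Mild) = 60; grand total N = 338.
Expected count = (row total × column total) / N = 174 × 60 / 338 = 30.89.

30.89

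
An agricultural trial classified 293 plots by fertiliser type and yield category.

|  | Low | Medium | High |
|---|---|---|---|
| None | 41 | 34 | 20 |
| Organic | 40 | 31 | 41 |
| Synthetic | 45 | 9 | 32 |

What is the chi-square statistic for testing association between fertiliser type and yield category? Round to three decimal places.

Row totals: 95, 112, 86. Column totals: 126, 74, 93. Grand total N = 293.
Expected counts (row total × column total / N):
  None, Low: 95×126/293 = 40.8532
  None, Medium: 95×74/293 = 23.9932
  None, High: 95×93/293 = 30.1536
  Organic, Low: 112×126/293 = 48.1638
  Organic, Medium: 112×74/293 = 28.2867
  Organic, High: 112×93/293 = 35.5495
  Synthetic, Low: 86×126/293 = 36.9829
  Synthetic, Medium: 86×74/293 = 21.7201
  Synthetic, High: 86×93/293 = 27.2969
Contributions (O − E)²/E:
  (41 − 40.8532)²/40.8532 = 0.0005
  (34 − 23.9932)²/23.9932 = 4.1735
  (20 − 30.1536)²/30.1536 = 3.4190
  (40 − 48.1638)²/48.1638 = 1.3838
  (31 − 28.2867)²/28.2867 = 0.2603
  (41 − 35.5495)²/35.5495 = 0.8357
  (45 − 36.9829)²/36.9829 = 1.7379
  (9 − 21.7201)²/21.7201 = 7.4494
  (32 − 27.2969)²/27.2969 = 0.8103
χ² = 0.0005 + 4.1735 + 3.4190 + 1.3838 + 0.2603 + 0.8357 + 1.7379 + 7.4494 + 0.8103 = 20.070

20.070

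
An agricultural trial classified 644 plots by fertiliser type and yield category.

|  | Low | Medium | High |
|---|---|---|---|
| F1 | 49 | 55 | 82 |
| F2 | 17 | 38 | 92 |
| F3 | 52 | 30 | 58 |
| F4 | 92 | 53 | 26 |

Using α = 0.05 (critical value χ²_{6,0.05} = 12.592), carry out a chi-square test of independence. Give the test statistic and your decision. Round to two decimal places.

95.52; reject H₀

Row totals: 186, 147, 140, 171. Column totals: 210, 176, 258. Grand total N = 644.
Expected counts (row total × column total / N):
  F1, Low: 186×210/644 = 60.6522
  F1, Medium: 186×176/644 = 50.8323
  F1, High: 186×258/644 = 74.5155
  F2, Low: 147×210/644 = 47.9348
  F2, Medium: 147×176/644 = 40.1739
  F2, High: 147×258/644 = 58.8913
  F3, Low: 140×210/644 = 45.6522
  F3, Medium: 140×176/644 = 38.2609
  F3, High: 140×258/644 = 56.0870
  F4, Low: 171×210/644 = 55.7609
  F4, Medium: 171×176/644 = 46.7329
  F4, High: 171×258/644 = 68.5062
Contributions (O − E)²/E:
  (49 − 60.6522)²/60.6522 = 2.2386
  (55 − 50.8323)²/50.8323 = 0.3417
  (82 − 74.5155)²/74.5155 = 0.7518
  (17 − 47.9348)²/47.9348 = 19.9638
  (38 − 40.1739)²/40.1739 = 0.1176
  (92 − 58.8913)²/58.8913 = 18.6137
  (52 − 45.6522)²/45.6522 = 0.8826
  (30 − 38.2609)²/38.2609 = 1.7836
  (58 − 56.0870)²/56.0870 = 0.0652
  (92 − 55.7609)²/55.7609 = 23.5519
  (53 − 46.7329)²/46.7329 = 0.8404
  (26 − 68.5062)²/68.5062 = 26.3739
χ² = 2.2386 + 0.3417 + 0.7518 + 19.9638 + 0.1176 + 18.6137 + 0.8826 + 1.7836 + 0.0652 + 23.5519 + 0.8404 + 26.3739 = 95.52
df = (4−1)(3−1) = 6. Since 95.52 > 12.592, reject the null hypothesis of independence at α = 0.05.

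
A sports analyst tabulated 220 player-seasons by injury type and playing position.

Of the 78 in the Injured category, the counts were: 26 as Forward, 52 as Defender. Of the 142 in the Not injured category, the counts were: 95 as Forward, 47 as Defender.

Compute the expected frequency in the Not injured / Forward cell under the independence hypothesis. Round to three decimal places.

78.100

Row total (Not injured) = 142; column total (Forward) = 121; grand total N = 220.
Expected count = (row total × column total) / N = 142 × 121 / 220 = 78.100.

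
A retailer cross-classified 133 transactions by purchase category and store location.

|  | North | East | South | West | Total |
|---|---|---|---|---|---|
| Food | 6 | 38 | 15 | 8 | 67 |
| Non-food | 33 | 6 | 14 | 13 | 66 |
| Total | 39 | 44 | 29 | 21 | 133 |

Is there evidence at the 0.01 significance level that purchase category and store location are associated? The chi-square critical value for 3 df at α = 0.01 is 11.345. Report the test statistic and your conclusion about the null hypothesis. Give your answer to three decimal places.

43.185; reject H₀

Grand total N = 133.
Expected counts (row total × column total / N):
  Food, North: 67×39/133 = 19.6466
  Food, East: 67×44/133 = 22.1654
  Food, South: 67×29/133 = 14.6090
  Food, West: 67×21/133 = 10.5789
  Non-food, North: 66×39/133 = 19.3534
  Non-food, East: 66×44/133 = 21.8346
  Non-food, South: 66×29/133 = 14.3910
  Non-food, West: 66×21/133 = 10.4211
Contributions (O − E)²/E:
  (6 − 19.6466)²/19.6466 = 9.4790
  (38 − 22.1654)²/22.1654 = 11.3120
  (15 − 14.6090)²/14.6090 = 0.0105
  (8 − 10.5789)²/10.5789 = 0.6287
  (33 − 19.3534)²/19.3534 = 9.6226
  (6 − 21.8346)²/21.8346 = 11.4834
  (14 − 14.3910)²/14.3910 = 0.0106
  (13 − 10.4211)²/10.4211 = 0.6382
χ² = 9.4790 + 11.3120 + 0.0105 + 0.6287 + 9.6226 + 11.4834 + 0.0106 + 0.6382 = 43.185
df = (2−1)(4−1) = 3. Since 43.185 > 11.345, reject the null hypothesis of independence at α = 0.01.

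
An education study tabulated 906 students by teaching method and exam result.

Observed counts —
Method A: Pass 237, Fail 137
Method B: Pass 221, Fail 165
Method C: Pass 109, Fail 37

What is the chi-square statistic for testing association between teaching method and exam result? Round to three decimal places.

Row totals: 374, 386, 146. Column totals: 567, 339. Grand total N = 906.
Expected counts (row total × column total / N):
  Method A, Pass: 374×567/906 = 234.0596
  Method A, Fail: 374×339/906 = 139.9404
  Method B, Pass: 386×567/906 = 241.5695
  Method B, Fail: 386×339/906 = 144.4305
  Method C, Pass: 146×567/906 = 91.3709
  Method C, Fail: 146×339/906 = 54.6291
Contributions (O − E)²/E:
  (237 − 234.0596)²/234.0596 = 0.0369
  (137 − 139.9404)²/139.9404 = 0.0618
  (221 − 241.5695)²/241.5695 = 1.7515
  (165 − 144.4305)²/144.4305 = 2.9295
  (109 − 91.3709)²/91.3709 = 3.4014
  (37 − 54.6291)²/54.6291 = 5.6890
χ² = 0.0369 + 0.0618 + 1.7515 + 2.9295 + 3.4014 + 5.6890 = 13.870

13.870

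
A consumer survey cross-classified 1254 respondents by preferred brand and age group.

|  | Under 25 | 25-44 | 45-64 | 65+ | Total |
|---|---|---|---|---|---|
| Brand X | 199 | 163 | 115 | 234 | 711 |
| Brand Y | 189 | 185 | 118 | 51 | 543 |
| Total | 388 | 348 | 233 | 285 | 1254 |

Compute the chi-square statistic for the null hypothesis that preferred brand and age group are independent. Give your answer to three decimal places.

98.452

Grand total N = 1254.
Expected counts (row total × column total / N):
  Brand X, Under 25: 711×388/1254 = 219.9904
  Brand X, 25-44: 711×348/1254 = 197.3110
  Brand X, 45-64: 711×233/1254 = 132.1077
  Brand X, 65+: 711×285/1254 = 161.5909
  Brand Y, Under 25: 543×388/1254 = 168.0096
  Brand Y, 25-44: 543×348/1254 = 150.6890
  Brand Y, 45-64: 543×233/1254 = 100.8923
  Brand Y, 65+: 543×285/1254 = 123.4091
Contributions (O − E)²/E:
  (199 − 219.9904)²/219.9904 = 2.0028
  (163 − 197.3110)²/197.3110 = 5.9664
  (115 − 132.1077)²/132.1077 = 2.2154
  (234 − 161.5909)²/161.5909 = 32.4466
  (189 − 168.0096)²/168.0096 = 2.6225
  (185 − 150.6890)²/150.6890 = 7.8124
  (118 − 100.8923)²/100.8923 = 2.9008
  (51 − 123.4091)²/123.4091 = 42.4853
χ² = 2.0028 + 5.9664 + 2.2154 + 32.4466 + 2.6225 + 7.8124 + 2.9008 + 42.4853 = 98.452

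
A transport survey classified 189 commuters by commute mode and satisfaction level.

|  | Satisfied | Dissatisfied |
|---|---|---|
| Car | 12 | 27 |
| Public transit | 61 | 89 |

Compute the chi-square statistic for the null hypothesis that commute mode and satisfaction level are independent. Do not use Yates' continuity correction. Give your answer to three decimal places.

Row totals: 39, 150. Column totals: 73, 116. Grand total N = 189.
Expected counts (row total × column total / N):
  Car, Satisfied: 39×73/189 = 15.0635
  Car, Dissatisfied: 39×116/189 = 23.9365
  Public transit, Satisfied: 150×73/189 = 57.9365
  Public transit, Dissatisfied: 150×116/189 = 92.0635
Contributions (O − E)²/E:
  (12 − 15.0635)²/15.0635 = 0.6230
  (27 − 23.9365)²/23.9365 = 0.3921
  (61 − 57.9365)²/57.9365 = 0.1620
  (89 − 92.0635)²/92.0635 = 0.1019
χ² = 0.6230 + 0.3921 + 0.1620 + 0.1019 = 1.279

1.279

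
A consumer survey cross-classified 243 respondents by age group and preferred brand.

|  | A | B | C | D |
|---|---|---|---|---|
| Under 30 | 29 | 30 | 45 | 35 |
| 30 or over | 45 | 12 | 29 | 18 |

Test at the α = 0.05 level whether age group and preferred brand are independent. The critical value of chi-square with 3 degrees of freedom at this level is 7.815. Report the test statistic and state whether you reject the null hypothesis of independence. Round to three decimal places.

Row totals: 139, 104. Column totals: 74, 42, 74, 53. Grand total N = 243.
Expected counts (row total × column total / N):
  Under 30, A: 139×74/243 = 42.3292
  Under 30, B: 139×42/243 = 24.0247
  Under 30, C: 139×74/243 = 42.3292
  Under 30, D: 139×53/243 = 30.3169
  30 or over, A: 104×74/243 = 31.6708
  30 or over, B: 104×42/243 = 17.9753
  30 or over, C: 104×74/243 = 31.6708
  30 or over, D: 104×53/243 = 22.6831
Contributions (O − E)²/E:
  (29 − 42.3292)²/42.3292 = 4.1973
  (30 − 24.0247)²/24.0247 = 1.4861
  (45 − 42.3292)²/42.3292 = 0.1685
  (35 − 30.3169)²/30.3169 = 0.7234
  (45 − 31.6708)²/31.6708 = 5.6098
  (12 − 17.9753)²/17.9753 = 1.9863
  (29 − 31.6708)²/31.6708 = 0.2252
  (18 − 22.6831)²/22.6831 = 0.9669
χ² = 4.1973 + 1.4861 + 0.1685 + 0.7234 + 5.6098 + 1.9863 + 0.2252 + 0.9669 = 15.364
df = (2−1)(4−1) = 3. Since 15.364 > 7.815, reject the null hypothesis of independence at α = 0.05.

15.364; reject H₀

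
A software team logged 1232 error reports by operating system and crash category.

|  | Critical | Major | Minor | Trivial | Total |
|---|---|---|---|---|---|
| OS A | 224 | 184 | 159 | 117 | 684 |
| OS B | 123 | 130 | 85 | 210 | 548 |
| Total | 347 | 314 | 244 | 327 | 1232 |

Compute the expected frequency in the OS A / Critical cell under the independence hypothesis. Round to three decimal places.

Row total (OS A) = 684; column total (Critical) = 347; grand total N = 1232.
Expected count = (row total × column total) / N = 684 × 347 / 1232 = 192.653.

192.653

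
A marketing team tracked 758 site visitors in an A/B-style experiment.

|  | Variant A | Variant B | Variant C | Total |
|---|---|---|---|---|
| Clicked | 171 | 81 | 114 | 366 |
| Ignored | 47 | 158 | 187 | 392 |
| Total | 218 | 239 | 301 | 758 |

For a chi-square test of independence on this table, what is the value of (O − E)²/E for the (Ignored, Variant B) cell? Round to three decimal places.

9.575

Row total (Ignored) = 392; column total (Variant B) = 239; N = 758.
Expected count E = 392 × 239 / 758 = 123.5989.
Contribution = (O − E)²/E = (158 − 123.5989)² / 123.5989 = 9.575.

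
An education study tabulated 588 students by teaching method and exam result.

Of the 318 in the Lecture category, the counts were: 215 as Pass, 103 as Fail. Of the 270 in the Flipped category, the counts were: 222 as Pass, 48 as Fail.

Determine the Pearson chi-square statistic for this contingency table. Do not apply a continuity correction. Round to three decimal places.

16.336

Row totals: 318, 270. Column totals: 437, 151. Grand total N = 588.
Expected counts (row total × column total / N):
  Lecture, Pass: 318×437/588 = 236.3367
  Lecture, Fail: 318×151/588 = 81.6633
  Flipped, Pass: 270×437/588 = 200.6633
  Flipped, Fail: 270×151/588 = 69.3367
Contributions (O − E)²/E:
  (215 − 236.3367)²/236.3367 = 1.9263
  (103 − 81.6633)²/81.6633 = 5.5748
  (222 − 200.6633)²/200.6633 = 2.2687
  (48 − 69.3367)²/69.3367 = 6.5659
χ² = 1.9263 + 5.5748 + 2.2687 + 6.5659 = 16.336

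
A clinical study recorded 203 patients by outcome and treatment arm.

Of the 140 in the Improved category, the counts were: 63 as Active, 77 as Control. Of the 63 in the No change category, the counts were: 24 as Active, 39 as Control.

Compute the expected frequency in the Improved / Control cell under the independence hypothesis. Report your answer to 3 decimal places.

Row total (Improved) = 140; column total (Control) = 116; grand total N = 203.
Expected count = (row total × column total) / N = 140 × 116 / 203 = 80.000.

80.000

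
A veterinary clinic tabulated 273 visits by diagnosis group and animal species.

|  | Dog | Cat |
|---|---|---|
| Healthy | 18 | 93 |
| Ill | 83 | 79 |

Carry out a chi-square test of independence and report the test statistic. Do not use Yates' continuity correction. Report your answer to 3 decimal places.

34.653

Row totals: 111, 162. Column totals: 101, 172. Grand total N = 273.
Expected counts (row total × column total / N):
  Healthy, Dog: 111×101/273 = 41.0659
  Healthy, Cat: 111×172/273 = 69.9341
  Ill, Dog: 162×101/273 = 59.9341
  Ill, Cat: 162×172/273 = 102.0659
Contributions (O − E)²/E:
  (18 − 41.0659)²/41.0659 = 12.9557
  (93 − 69.9341)²/69.9341 = 7.6077
  (83 − 59.9341)²/59.9341 = 8.8770
  (79 − 102.0659)²/102.0659 = 5.2127
χ² = 12.9557 + 7.6077 + 8.8770 + 5.2127 = 34.653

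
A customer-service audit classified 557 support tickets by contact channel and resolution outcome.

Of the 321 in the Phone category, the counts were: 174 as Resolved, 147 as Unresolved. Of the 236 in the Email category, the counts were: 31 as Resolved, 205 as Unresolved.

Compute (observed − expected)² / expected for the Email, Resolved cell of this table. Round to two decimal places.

Row total (Email) = 236; column total (Resolved) = 205; N = 557.
Expected count E = 236 × 205 / 557 = 86.858.
Contribution = (O − E)²/E = (31 − 86.858)² / 86.858 = 35.92.

35.92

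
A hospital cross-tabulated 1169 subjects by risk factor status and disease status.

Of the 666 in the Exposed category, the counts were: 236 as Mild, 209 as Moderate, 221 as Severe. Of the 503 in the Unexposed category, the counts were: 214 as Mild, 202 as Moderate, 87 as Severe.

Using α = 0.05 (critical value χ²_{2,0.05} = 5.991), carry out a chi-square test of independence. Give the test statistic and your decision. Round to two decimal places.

37.49; reject H₀

Row totals: 666, 503. Column totals: 450, 411, 308. Grand total N = 1169.
Expected counts (row total × column total / N):
  Exposed, Mild: 666×450/1169 = 256.373
  Exposed, Moderate: 666×411/1169 = 234.154
  Exposed, Severe: 666×308/1169 = 175.473
  Unexposed, Mild: 503×450/1169 = 193.627
  Unexposed, Moderate: 503×411/1169 = 176.846
  Unexposed, Severe: 503×308/1169 = 132.527
Contributions (O − E)²/E:
  (236 − 256.373)²/256.373 = 1.6190
  (209 − 234.154)²/234.154 = 2.7022
  (221 − 175.473)²/175.473 = 11.8121
  (214 − 193.627)²/193.627 = 2.1436
  (202 − 176.846)²/176.846 = 3.5778
  (87 − 132.527)²/132.527 = 15.6399
χ² = 1.6190 + 2.7022 + 11.8121 + 2.1436 + 3.5778 + 15.6399 = 37.49
df = (2−1)(3−1) = 2. Since 37.49 > 5.991, reject the null hypothesis of independence at α = 0.05.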